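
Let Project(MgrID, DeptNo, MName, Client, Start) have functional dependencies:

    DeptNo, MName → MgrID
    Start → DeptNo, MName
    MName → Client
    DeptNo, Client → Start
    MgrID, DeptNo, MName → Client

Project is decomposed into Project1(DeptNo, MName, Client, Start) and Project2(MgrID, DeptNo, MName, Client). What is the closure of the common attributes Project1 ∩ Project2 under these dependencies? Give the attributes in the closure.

MgrID, DeptNo, MName, Client, Start

Project1 ∩ Project2 = {DeptNo, MName, Client}.
DeptNo, MName → MgrID applies, adding MgrID
DeptNo, Client → Start applies, adding Start
Closure: {MgrID, DeptNo, MName, Client, Start}.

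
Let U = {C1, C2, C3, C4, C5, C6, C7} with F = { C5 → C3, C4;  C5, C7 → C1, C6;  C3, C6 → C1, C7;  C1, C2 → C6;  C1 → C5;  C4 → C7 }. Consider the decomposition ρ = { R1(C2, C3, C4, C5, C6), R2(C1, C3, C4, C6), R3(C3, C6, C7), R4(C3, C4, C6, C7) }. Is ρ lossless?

Chase test. Columns are C1, C2, C3, C4, C5, C6, C7; row i has aⱼ where attribute j ∈ Ri, else bᵢⱼ.
Initial tableau (one row per fragment):
  row 1: b11 a2 a3 a4 a5 a6 b17
  row 2: a1 b22 a3 a4 b25 a6 b27
  row 3: b31 b32 a3 b34 b35 a6 a7
  row 4: b41 b42 a3 a4 b45 a6 a7
Rows 1 and 2 agree on C3, C6; apply C3, C6→C1, C7 and equate their C1, C7 entries.
Rows 1 and 3 agree on C3, C6; apply C3, C6→C1, C7 and equate their C1, C7 entries.
Rows 1 and 4 agree on C3, C6; apply C3, C6→C1, C7 and equate their C1, C7 entries.
Rows 1 and 2 agree on C1; apply C1→C5 and equate their C5 entries.
Rows 1 and 3 agree on C1; apply C1→C5 and equate their C5 entries.
Rows 1 and 4 agree on C1; apply C1→C5 and equate their C5 entries.
Rows 1 and 3 agree on C5; apply C5→C3, C4 and equate their C3, C4 entries.
Row 1 is now all distinguished symbols — the join is lossless.

Yes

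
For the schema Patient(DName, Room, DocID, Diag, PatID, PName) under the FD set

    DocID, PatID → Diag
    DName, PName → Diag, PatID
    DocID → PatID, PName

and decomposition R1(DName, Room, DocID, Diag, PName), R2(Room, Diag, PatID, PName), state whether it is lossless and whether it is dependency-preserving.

Lossless test: (Room, Diag, PName)⁺ = {Room, Diag, PName}, which is a superkey of neither fragment — lossy.
Dependency preservation: the restricted closure of {DName, PName} across the fragments never reaches {Diag, PatID}, so DName, PName → Diag, PatID cannot be enforced without a join — not preserved.

lossy and not dependency-preserving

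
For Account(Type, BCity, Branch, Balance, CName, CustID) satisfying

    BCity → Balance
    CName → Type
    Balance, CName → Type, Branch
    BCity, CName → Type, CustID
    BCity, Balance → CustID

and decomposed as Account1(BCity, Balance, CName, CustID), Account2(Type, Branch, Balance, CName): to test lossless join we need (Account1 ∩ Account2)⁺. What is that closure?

Type, Branch, Balance, CName

Account1 ∩ Account2 = {Balance, CName}.
CName → Type applies, adding Type
Balance, CName → Type, Branch applies, adding Branch
Closure: {Type, Branch, Balance, CName}.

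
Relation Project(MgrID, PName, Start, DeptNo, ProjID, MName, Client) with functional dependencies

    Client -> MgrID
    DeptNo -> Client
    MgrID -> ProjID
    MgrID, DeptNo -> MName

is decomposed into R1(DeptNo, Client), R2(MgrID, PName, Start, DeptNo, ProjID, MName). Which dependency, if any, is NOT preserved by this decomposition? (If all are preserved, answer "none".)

Check Client → MgrID: no single fragment contains all of {MgrID, Client}, and the restricted closure of {Client} across the fragments never reaches {MgrID}.
DeptNo → Client is preserved.
MgrID → ProjID is preserved.
MgrID, DeptNo → MName is preserved.

Client -> MgrID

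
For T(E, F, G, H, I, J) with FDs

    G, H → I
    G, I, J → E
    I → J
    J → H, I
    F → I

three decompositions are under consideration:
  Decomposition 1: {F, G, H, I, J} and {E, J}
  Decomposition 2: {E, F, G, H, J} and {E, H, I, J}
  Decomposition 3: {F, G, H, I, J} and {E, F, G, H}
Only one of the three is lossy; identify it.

Decomposition 1: common = {J}, closure = {H, I, J} → lossy.
Decomposition 2: common = {E, H, J}, closure = {E, H, I, J} → lossless.
Decomposition 3: common = {F, G, H}, closure = {E, F, G, H, I, J} → lossless.

Decomposition 1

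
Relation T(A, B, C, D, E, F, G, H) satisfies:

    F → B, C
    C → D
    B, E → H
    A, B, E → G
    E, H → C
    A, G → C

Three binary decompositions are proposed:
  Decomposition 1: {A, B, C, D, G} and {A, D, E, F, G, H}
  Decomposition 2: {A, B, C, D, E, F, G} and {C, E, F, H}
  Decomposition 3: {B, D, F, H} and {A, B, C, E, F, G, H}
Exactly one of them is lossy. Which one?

Decomposition 1: common = {A, D, G}, closure = {A, C, D, G} → lossy.
Decomposition 2: common = {C, E, F}, closure = {B, C, D, E, F, H} → lossless.
Decomposition 3: common = {B, F, H}, closure = {B, C, D, F, H} → lossless.

Decomposition 1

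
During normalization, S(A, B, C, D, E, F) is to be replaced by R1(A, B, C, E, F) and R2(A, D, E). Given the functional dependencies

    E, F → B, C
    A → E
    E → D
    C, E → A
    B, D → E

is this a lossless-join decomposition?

Yes

Common attributes: R1 ∩ R2 = {A, E}.
Closure of {A, E}: E → D applies, adding D. So (A, E)⁺ = {A, D, E}.
This closure contains every attribute of R2, so R1 ∩ R2 → R2. The join is lossless.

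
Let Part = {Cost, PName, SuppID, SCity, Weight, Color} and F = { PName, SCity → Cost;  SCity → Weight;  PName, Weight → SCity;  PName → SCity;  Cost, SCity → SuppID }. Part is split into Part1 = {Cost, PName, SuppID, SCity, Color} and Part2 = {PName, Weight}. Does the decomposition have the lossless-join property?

Yes

Common attributes: Part1 ∩ Part2 = {PName}.
Closure of {PName}: PName → SCity applies, adding SCity; PName, SCity → Cost applies, adding Cost; SCity → Weight applies, adding Weight; Cost, SCity → SuppID applies, adding SuppID. So (PName)⁺ = {Cost, PName, SuppID, SCity, Weight}.
This closure contains every attribute of Part2, so Part1 ∩ Part2 → Part2. The join is lossless.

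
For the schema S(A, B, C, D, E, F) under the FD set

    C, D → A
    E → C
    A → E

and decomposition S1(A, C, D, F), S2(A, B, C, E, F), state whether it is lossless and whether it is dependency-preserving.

Lossless test: (A, C, F)⁺ = {A, C, E, F}, which is a superkey of neither fragment — lossy.
Dependency preservation: every FD's attributes lie within a single fragment, so each can be enforced locally — preserved.

lossy but dependency-preserving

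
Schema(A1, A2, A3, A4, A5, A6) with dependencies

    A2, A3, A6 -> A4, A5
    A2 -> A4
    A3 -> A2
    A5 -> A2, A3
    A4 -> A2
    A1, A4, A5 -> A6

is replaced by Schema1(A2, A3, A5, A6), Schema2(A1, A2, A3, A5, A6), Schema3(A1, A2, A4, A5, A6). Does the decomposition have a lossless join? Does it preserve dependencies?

Lossless test (chase): Rows 1 and 2 agree on A2, A3, A6; apply A2, A3, A6→A4, A5 and equate their A4, A5 entries. Rows 1 and 3 agree on A2; apply A2→A4 and equate their A4 entries. Rows 1 and 3 agree on A5; apply A5→A2, A3 and equate their A2, A3 entries. Row 2 is now all distinguished symbols — the join is lossless.
Dependency preservation: A2, A3, A6 → A4, A5 is not contained in any single fragment, but the restricted closure of its left-hand side across the fragments still reaches the right-hand side; the remaining FDs each lie inside some fragment. All dependencies are preserved.

lossless and dependency-preserving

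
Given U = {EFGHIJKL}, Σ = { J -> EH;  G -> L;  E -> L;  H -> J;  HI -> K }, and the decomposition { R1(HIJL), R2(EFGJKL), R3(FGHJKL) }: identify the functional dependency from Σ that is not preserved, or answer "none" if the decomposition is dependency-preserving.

HI -> K

Check HI → K: no single fragment contains all of {HIK}, and the restricted closure of {HI} across the fragments never reaches {K}.
J → EH is preserved.
G → L is preserved.
E → L is preserved.
H → J is preserved.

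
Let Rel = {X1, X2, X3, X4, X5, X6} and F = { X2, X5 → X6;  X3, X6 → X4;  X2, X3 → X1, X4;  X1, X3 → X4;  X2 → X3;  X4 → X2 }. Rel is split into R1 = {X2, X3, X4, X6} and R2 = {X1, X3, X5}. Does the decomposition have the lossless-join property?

No

Common attributes: R1 ∩ R2 = {X3}.
No dependency enlarges {X3}, so (X3)⁺ = {X3}.
The closure contains neither all of R1 = {X2, X3, X4, X6} nor all of R2 = {X1, X3, X5}, so the common attributes are not a superkey of either fragment. The join is lossy.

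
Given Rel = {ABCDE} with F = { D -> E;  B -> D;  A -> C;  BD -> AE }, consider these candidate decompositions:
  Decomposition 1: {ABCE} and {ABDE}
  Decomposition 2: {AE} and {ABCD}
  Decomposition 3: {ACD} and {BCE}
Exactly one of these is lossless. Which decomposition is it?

Decomposition 1

Decomposition 1: common = {ABE}, closure = {ABCDE} → lossless.
Decomposition 2: common = {A}, closure = {AC} → lossy.
Decomposition 3: common = {C}, closure = {C} → lossy.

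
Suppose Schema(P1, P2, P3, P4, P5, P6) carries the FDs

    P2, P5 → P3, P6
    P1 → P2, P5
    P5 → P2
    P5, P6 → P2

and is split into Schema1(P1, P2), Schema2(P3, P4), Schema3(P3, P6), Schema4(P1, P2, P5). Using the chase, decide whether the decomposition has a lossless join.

No

Chase test. Columns are P1, P2, P3, P4, P5, P6; row i has aⱼ where attribute j ∈ Schemai, else bᵢⱼ.
Initial tableau (one row per fragment):
  row 1: a1 a2 b13 b14 b15 b16
  row 2: b21 b22 a3 a4 b25 b26
  row 3: b31 b32 a3 b34 b35 a6
  row 4: a1 a2 b43 b44 a5 b46
Rows 1 and 4 agree on P1; apply P1→P2, P5 and equate their P2, P5 entries.
Rows 1 and 4 agree on P2, P5; apply P2, P5→P3, P6 and equate their P3, P6 entries.
No row becomes fully distinguished — the join is lossy.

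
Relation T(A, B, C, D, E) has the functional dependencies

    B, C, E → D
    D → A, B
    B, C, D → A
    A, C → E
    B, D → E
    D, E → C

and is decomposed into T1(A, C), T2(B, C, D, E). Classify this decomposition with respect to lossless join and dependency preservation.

lossy and not dependency-preserving

Lossless test: (C)⁺ = {C}, which is a superkey of neither fragment — lossy.
Dependency preservation: the restricted closure of {D} across the fragments never reaches {A, B}, so D → A, B cannot be enforced without a join — not preserved.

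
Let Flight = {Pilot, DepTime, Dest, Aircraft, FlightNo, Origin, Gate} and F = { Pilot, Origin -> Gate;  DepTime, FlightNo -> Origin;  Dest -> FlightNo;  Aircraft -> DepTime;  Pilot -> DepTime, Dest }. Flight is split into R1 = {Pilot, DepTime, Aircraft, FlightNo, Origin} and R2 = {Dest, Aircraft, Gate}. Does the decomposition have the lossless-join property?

No

Common attributes: R1 ∩ R2 = {Aircraft}.
Closure of {Aircraft}: Aircraft → DepTime applies, adding DepTime. So (Aircraft)⁺ = {DepTime, Aircraft}.
The closure contains neither all of R1 = {Pilot, DepTime, Aircraft, FlightNo, Origin} nor all of R2 = {Dest, Aircraft, Gate}, so the common attributes are not a superkey of either fragment. The join is lossy.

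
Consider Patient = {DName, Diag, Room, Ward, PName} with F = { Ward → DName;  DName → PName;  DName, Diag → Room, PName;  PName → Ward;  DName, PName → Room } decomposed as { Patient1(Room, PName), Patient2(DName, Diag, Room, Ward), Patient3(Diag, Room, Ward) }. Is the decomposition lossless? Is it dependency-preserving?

Lossless test (chase): Rows 2 and 3 agree on Ward; apply Ward→DName and equate their DName entries. Rows 2 and 3 agree on DName; apply DName→PName and equate their PName entries. No row becomes fully distinguished — the join is lossy.
Dependency preservation: the restricted closure of {DName} across the fragments never reaches {PName}, so DName → PName cannot be enforced without a join — not preserved.

lossy and not dependency-preserving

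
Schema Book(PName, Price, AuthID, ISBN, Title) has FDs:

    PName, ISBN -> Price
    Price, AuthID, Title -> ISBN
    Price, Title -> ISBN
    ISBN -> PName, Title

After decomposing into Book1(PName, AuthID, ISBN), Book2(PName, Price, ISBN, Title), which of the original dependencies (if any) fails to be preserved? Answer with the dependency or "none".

none

PName, ISBN → Price lies within Book2.
Price, AuthID, Title → ISBN: restricted closure across fragments reaches ISBN.
Price, Title → ISBN lies within Book2.
ISBN → PName, Title lies within Book2.
Every dependency is enforceable on the fragments, so the decomposition is dependency-preserving.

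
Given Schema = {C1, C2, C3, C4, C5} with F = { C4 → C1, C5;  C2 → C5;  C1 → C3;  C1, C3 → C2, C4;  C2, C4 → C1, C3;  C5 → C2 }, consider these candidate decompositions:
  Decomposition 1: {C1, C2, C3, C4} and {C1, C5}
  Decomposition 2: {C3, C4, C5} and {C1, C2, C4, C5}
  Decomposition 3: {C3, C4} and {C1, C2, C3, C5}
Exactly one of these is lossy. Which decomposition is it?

Decomposition 1: common = {C1}, closure = {C1, C2, C3, C4, C5} → lossless.
Decomposition 2: common = {C4, C5}, closure = {C1, C2, C3, C4, C5} → lossless.
Decomposition 3: common = {C3}, closure = {C3} → lossy.

Decomposition 3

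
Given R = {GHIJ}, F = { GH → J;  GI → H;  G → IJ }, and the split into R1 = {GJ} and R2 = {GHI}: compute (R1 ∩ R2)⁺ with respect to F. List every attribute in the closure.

GHIJ

R1 ∩ R2 = {G}.
G → IJ applies, adding IJ
GI → H applies, adding H
Closure: {GHIJ}.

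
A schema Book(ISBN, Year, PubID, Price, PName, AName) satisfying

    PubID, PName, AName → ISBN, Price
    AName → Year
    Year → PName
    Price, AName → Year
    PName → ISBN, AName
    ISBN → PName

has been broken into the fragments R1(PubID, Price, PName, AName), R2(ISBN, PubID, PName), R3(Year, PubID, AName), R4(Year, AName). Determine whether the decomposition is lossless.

Yes

Chase test. Columns are ISBN, Year, PubID, Price, PName, AName; row i has aⱼ where attribute j ∈ Ri, else bᵢⱼ.
Initial tableau (one row per fragment):
  row 1: b11 b12 a3 a4 a5 a6
  row 2: a1 b22 a3 b24 a5 b26
  row 3: b31 a2 a3 b34 b35 a6
  row 4: b41 a2 b43 b44 b45 a6
Rows 1 and 3 agree on AName; apply AName→Year and equate their Year entries.
Rows 1 and 3 agree on Year; apply Year→PName and equate their PName entries.
Rows 1 and 4 agree on Year; apply Year→PName and equate their PName entries.
Rows 1 and 2 agree on PName; apply PName→ISBN, AName and equate their ISBN, AName entries.
Rows 1 and 3 agree on PName; apply PName→ISBN, AName and equate their ISBN, AName entries.
Rows 1 and 4 agree on PName; apply PName→ISBN, AName and equate their ISBN, AName entries.
Rows 1 and 2 agree on PubID, PName, AName; apply PubID, PName, AName→ISBN, Price and equate their ISBN, Price entries.
Rows 1 and 3 agree on PubID, PName, AName; apply PubID, PName, AName→ISBN, Price and equate their ISBN, Price entries.
Rows 1 and 2 agree on AName; apply AName→Year and equate their Year entries.
Row 1 is now all distinguished symbols — the join is lossless.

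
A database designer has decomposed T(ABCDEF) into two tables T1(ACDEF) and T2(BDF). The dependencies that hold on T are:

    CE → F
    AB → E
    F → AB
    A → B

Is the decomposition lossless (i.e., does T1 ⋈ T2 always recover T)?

Common attributes: T1 ∩ T2 = {DF}.
Closure of {DF}: F → AB applies, adding AB; AB → E applies, adding E. So (DF)⁺ = {ABDEF}.
This closure contains every attribute of T2, so T1 ∩ T2 → T2. The join is lossless.

Yes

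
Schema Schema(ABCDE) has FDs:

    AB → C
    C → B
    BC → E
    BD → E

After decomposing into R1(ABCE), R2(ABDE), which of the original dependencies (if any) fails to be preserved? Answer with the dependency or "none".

none

AB → C lies within R1.
C → B lies within R1.
BC → E lies within R1.
BD → E lies within R2.
Every dependency is enforceable on the fragments, so the decomposition is dependency-preserving.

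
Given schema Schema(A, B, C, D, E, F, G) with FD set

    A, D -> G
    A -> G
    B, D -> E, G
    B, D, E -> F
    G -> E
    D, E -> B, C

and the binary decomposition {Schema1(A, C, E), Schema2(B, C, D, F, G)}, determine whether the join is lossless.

No

Common attributes: Schema1 ∩ Schema2 = {C}.
No dependency enlarges {C}, so (C)⁺ = {C}.
The closure contains neither all of Schema1 = {A, C, E} nor all of Schema2 = {B, C, D, F, G}, so the common attributes are not a superkey of either fragment. The join is lossy.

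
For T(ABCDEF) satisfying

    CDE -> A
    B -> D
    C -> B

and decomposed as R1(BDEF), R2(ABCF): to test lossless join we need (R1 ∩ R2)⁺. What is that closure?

BDF

R1 ∩ R2 = {BF}.
B → D applies, adding D
Closure: {BDF}.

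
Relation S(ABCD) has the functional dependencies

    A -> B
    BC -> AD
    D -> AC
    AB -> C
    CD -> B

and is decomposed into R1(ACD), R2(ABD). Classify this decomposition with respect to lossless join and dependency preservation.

Lossless test: (AD)⁺ = {ABCD}, which contains all of one fragment — lossless.
Dependency preservation: the restricted closure of {BC} across the fragments never reaches {AD}, so BC → AD cannot be enforced without a join — not preserved.

lossless but not dependency-preserving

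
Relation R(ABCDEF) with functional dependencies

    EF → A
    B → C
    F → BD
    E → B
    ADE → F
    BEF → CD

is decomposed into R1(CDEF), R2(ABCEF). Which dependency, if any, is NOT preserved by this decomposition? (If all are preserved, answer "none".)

Check ADE → F: no single fragment contains all of {ADEF}, and the restricted closure of {ADE} across the fragments never reaches {F}.
EF → A is preserved.
B → C is preserved.
F → BD is preserved.
E → B is preserved.
BEF → CD is preserved.

ADE → F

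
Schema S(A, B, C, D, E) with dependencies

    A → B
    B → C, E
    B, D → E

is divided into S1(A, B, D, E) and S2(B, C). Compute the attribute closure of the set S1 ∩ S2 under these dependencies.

B, C, E

S1 ∩ S2 = {B}.
B → C, E applies, adding C, E
Closure: {B, C, E}.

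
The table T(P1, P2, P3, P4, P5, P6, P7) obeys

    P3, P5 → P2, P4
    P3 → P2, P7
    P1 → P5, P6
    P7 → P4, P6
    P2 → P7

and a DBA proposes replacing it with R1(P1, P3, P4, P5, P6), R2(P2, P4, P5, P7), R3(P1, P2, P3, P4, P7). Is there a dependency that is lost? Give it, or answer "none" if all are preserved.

P7 → P4, P6

Check P7 → P4, P6: no single fragment contains all of {P4, P6, P7}, and the restricted closure of {P7} across the fragments never reaches {P4, P6}.
P3, P5 → P2, P4 is preserved.
P3 → P2, P7 is preserved.
P1 → P5, P6 is preserved.
P2 → P7 is preserved.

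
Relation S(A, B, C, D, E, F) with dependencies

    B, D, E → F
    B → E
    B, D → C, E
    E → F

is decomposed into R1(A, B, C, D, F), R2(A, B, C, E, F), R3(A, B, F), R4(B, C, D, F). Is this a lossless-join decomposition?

Chase test. Columns are A, B, C, D, E, F; row i has aⱼ where attribute j ∈ Ri, else bᵢⱼ.
Initial tableau (one row per fragment):
  row 1: a1 a2 a3 a4 b15 a6
  row 2: a1 a2 a3 b24 a5 a6
  row 3: a1 a2 b33 b34 b35 a6
  row 4: b41 a2 a3 a4 b45 a6
Rows 1 and 2 agree on B; apply B→E and equate their E entries.
Rows 1 and 3 agree on B; apply B→E and equate their E entries.
Rows 1 and 4 agree on B; apply B→E and equate their E entries.
Row 1 is now all distinguished symbols — the join is lossless.

Yes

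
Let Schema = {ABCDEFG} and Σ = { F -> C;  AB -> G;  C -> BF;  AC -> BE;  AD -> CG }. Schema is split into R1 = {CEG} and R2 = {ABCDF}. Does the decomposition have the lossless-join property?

No

Common attributes: R1 ∩ R2 = {C}.
Closure of {C}: C → BF applies, adding BF. So (C)⁺ = {BCF}.
The closure contains neither all of R1 = {CEG} nor all of R2 = {ABCDF}, so the common attributes are not a superkey of either fragment. The join is lossy.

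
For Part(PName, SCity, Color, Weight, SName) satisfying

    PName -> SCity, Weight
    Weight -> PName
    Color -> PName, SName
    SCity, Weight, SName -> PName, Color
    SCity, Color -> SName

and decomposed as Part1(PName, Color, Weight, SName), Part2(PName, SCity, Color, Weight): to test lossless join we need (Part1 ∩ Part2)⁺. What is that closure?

PName, SCity, Color, Weight, SName

Part1 ∩ Part2 = {PName, Color, Weight}.
PName → SCity, Weight applies, adding SCity
Color → PName, SName applies, adding SName
Closure: {PName, SCity, Color, Weight, SName}.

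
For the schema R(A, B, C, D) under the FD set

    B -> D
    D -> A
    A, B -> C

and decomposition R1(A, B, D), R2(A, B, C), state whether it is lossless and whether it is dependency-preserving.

Lossless test: (A, B)⁺ = {A, B, C, D}, which contains all of one fragment — lossless.
Dependency preservation: every FD's attributes lie within a single fragment, so each can be enforced locally — preserved.

lossless and dependency-preserving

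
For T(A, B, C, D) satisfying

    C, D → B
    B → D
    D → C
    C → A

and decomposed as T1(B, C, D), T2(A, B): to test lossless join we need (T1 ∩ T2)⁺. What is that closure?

A, B, C, D

T1 ∩ T2 = {B}.
B → D applies, adding D
D → C applies, adding C
C → A applies, adding A
Closure: {A, B, C, D}.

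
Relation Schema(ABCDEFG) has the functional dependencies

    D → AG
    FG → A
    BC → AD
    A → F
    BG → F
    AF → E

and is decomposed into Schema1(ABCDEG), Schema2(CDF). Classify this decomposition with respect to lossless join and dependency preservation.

lossless but not dependency-preserving

Lossless test: (CD)⁺ = {ACDEFG}, which contains all of one fragment — lossless.
Dependency preservation: the restricted closure of {FG} across the fragments never reaches {A}, so FG → A cannot be enforced without a join — not preserved.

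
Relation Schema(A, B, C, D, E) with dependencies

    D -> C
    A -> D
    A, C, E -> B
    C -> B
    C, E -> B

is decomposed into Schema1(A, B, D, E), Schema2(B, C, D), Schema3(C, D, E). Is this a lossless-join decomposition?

Chase test. Columns are A, B, C, D, E; row i has aⱼ where attribute j ∈ Schemai, else bᵢⱼ.
Initial tableau (one row per fragment):
  row 1: a1 a2 b13 a4 a5
  row 2: b21 a2 a3 a4 b25
  row 3: b31 b32 a3 a4 a5
Rows 1 and 2 agree on D; apply D→C and equate their C entries.
Rows 1 and 3 agree on C; apply C→B and equate their B entries.
Row 1 is now all distinguished symbols — the join is lossless.

Yes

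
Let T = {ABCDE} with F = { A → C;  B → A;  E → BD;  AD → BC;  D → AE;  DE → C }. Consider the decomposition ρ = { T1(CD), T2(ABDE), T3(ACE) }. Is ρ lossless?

Yes

Chase test. Columns are ABCDE; row i has aⱼ where attribute j ∈ Ti, else bᵢⱼ.
Initial tableau (one row per fragment):
  row 1: b11 b12 a3 a4 b15
  row 2: a1 a2 b23 a4 a5
  row 3: a1 b32 a3 b34 a5
Rows 2 and 3 agree on A; apply A→C and equate their C entries.
Rows 2 and 3 agree on E; apply E→BD and equate their BD entries.
Rows 1 and 2 agree on D; apply D→AE and equate their AE entries.
Rows 1 and 2 agree on E; apply E→BD and equate their BD entries.
Row 1 is now all distinguished symbols — the join is lossless.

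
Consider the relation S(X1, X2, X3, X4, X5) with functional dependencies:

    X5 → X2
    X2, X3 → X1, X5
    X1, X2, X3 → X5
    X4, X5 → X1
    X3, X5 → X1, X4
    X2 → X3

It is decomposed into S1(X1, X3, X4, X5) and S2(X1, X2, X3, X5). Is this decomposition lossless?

Common attributes: S1 ∩ S2 = {X1, X3, X5}.
Closure of {X1, X3, X5}: X5 → X2 applies, adding X2; X3, X5 → X1, X4 applies, adding X4. So (X1, X3, X5)⁺ = {X1, X2, X3, X4, X5}.
This closure contains every attribute of S1, so S1 ∩ S2 → S1. The join is lossless.

Yes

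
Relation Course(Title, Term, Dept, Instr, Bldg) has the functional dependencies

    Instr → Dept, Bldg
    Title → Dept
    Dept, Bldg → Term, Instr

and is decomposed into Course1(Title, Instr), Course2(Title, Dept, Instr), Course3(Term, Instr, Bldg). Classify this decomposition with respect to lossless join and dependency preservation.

Lossless test (chase): Rows 1 and 2 agree on Instr; apply Instr→Dept, Bldg and equate their Dept, Bldg entries. Rows 1 and 3 agree on Instr; apply Instr→Dept, Bldg and equate their Dept, Bldg entries. Rows 1 and 2 agree on Dept, Bldg; apply Dept, Bldg→Term, Instr and equate their Term, Instr entries. Rows 1 and 3 agree on Dept, Bldg; apply Dept, Bldg→Term, Instr and equate their Term, Instr entries. Row 1 is now all distinguished symbols — the join is lossless.
Dependency preservation: the restricted closure of {Dept, Bldg} across the fragments never reaches {Term, Instr}, so Dept, Bldg → Term, Instr cannot be enforced without a join — not preserved.

lossless but not dependency-preserving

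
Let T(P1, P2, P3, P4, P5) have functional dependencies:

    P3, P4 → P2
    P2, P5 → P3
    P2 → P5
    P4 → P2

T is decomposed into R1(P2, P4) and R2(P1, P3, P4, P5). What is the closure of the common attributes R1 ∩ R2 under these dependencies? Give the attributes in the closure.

P2, P3, P4, P5

R1 ∩ R2 = {P4}.
P4 → P2 applies, adding P2
P2 → P5 applies, adding P5
P2, P5 → P3 applies, adding P3
Closure: {P2, P3, P4, P5}.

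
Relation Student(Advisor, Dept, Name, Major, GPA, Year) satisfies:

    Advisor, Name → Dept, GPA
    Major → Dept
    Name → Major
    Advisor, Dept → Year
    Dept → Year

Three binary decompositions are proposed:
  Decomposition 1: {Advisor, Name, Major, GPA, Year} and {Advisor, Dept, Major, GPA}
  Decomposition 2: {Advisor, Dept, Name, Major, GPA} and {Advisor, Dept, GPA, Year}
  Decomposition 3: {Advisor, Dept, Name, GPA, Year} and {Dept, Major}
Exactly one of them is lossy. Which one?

Decomposition 3

Decomposition 1: common = {Advisor, Major, GPA}, closure = {Advisor, Dept, Major, GPA, Year} → lossless.
Decomposition 2: common = {Advisor, Dept, GPA}, closure = {Advisor, Dept, GPA, Year} → lossless.
Decomposition 3: common = {Dept}, closure = {Dept, Year} → lossy.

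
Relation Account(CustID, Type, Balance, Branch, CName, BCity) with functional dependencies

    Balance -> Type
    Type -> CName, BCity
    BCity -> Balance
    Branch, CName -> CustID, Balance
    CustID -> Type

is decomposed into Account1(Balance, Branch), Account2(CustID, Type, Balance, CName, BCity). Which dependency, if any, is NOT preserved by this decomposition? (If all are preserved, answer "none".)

Check Branch, CName → CustID, Balance: no single fragment contains all of {CustID, Balance, Branch, CName}, and the restricted closure of {Branch, CName} across the fragments never reaches {CustID, Balance}.
Balance → Type is preserved.
Type → CName, BCity is preserved.
BCity → Balance is preserved.
CustID → Type is preserved.

Branch, CName -> CustID, Balance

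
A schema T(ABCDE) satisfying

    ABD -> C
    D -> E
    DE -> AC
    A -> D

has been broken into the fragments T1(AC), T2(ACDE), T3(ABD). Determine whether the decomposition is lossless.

Yes

Chase test. Columns are ABCDE; row i has aⱼ where attribute j ∈ Ti, else bᵢⱼ.
Initial tableau (one row per fragment):
  row 1: a1 b12 a3 b14 b15
  row 2: a1 b22 a3 a4 a5
  row 3: a1 a2 b33 a4 b35
Rows 2 and 3 agree on D; apply D→E and equate their E entries.
Rows 2 and 3 agree on DE; apply DE→AC and equate their AC entries.
Rows 1 and 2 agree on A; apply A→D and equate their D entries.
Rows 1 and 2 agree on D; apply D→E and equate their E entries.
Row 3 is now all distinguished symbols — the join is lossless.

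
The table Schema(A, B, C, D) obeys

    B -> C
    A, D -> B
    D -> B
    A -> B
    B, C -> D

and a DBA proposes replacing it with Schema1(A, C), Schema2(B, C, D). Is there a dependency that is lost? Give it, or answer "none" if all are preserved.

Check A → B: no single fragment contains all of {A, B}, and the restricted closure of {A} across the fragments never reaches {B}.
B → C is preserved.
A, D → B is preserved.
D → B is preserved.
B, C → D is preserved.

A -> B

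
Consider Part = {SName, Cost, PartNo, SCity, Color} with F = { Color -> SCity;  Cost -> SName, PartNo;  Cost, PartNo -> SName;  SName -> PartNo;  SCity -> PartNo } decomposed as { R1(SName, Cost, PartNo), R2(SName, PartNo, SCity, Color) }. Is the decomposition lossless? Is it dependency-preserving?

lossy but dependency-preserving

Lossless test: (SName, PartNo)⁺ = {SName, PartNo}, which is a superkey of neither fragment — lossy.
Dependency preservation: every FD's attributes lie within a single fragment, so each can be enforced locally — preserved.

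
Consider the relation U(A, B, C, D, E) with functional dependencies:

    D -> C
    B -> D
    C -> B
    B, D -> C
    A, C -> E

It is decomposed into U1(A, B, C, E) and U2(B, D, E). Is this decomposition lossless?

Yes

Common attributes: U1 ∩ U2 = {B, E}.
Closure of {B, E}: B → D applies, adding D; B, D → C applies, adding C. So (B, E)⁺ = {B, C, D, E}.
This closure contains every attribute of U2, so U1 ∩ U2 → U2. The join is lossless.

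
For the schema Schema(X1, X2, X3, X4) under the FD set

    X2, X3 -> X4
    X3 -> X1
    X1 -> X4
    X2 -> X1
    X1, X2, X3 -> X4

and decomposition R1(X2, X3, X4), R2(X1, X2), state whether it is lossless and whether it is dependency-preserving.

lossless but not dependency-preserving

Lossless test: (X2)⁺ = {X1, X2, X4}, which contains all of one fragment — lossless.
Dependency preservation: the restricted closure of {X3} across the fragments never reaches {X1}, so X3 → X1 cannot be enforced without a join — not preserved.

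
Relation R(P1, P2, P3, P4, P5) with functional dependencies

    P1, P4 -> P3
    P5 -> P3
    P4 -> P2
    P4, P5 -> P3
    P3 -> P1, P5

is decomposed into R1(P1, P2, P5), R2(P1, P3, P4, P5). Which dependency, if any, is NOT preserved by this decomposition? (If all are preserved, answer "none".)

P4 -> P2

Check P4 → P2: no single fragment contains all of {P2, P4}, and the restricted closure of {P4} across the fragments never reaches {P2}.
P1, P4 → P3 is preserved.
P5 → P3 is preserved.
P4, P5 → P3 is preserved.
P3 → P1, P5 is preserved.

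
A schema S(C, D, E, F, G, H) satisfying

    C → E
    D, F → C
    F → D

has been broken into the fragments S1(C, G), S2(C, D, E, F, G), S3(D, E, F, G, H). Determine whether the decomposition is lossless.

Yes

Chase test. Columns are C, D, E, F, G, H; row i has aⱼ where attribute j ∈ Si, else bᵢⱼ.
Initial tableau (one row per fragment):
  row 1: a1 b12 b13 b14 a5 b16
  row 2: a1 a2 a3 a4 a5 b26
  row 3: b31 a2 a3 a4 a5 a6
Rows 1 and 2 agree on C; apply C→E and equate their E entries.
Rows 2 and 3 agree on D, F; apply D, F→C and equate their C entries.
Row 3 is now all distinguished symbols — the join is lossless.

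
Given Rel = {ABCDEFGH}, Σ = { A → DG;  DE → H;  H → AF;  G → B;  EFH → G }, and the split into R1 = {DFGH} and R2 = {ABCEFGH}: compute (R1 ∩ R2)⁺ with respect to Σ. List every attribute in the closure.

R1 ∩ R2 = {FGH}.
H → AF applies, adding A
G → B applies, adding B
A → DG applies, adding D
Closure: {ABDFGH}.

ABDFGH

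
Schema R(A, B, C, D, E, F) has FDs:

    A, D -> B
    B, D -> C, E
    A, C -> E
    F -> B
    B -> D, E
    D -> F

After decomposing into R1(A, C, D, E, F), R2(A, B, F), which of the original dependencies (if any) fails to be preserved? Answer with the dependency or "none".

none

A, D → B: restricted closure across fragments reaches B.
B, D → C, E: restricted closure across fragments reaches C, E.
A, C → E lies within R1.
F → B lies within R2.
B → D, E: restricted closure across fragments reaches D, E.
D → F lies within R1.
Every dependency is enforceable on the fragments, so the decomposition is dependency-preserving.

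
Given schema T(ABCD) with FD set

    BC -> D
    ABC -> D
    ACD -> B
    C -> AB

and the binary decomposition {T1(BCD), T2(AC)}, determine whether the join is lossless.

Yes

Common attributes: T1 ∩ T2 = {C}.
Closure of {C}: C → AB applies, adding AB; BC → D applies, adding D. So (C)⁺ = {ABCD}.
This closure contains every attribute of T1, so T1 ∩ T2 → T1. The join is lossless.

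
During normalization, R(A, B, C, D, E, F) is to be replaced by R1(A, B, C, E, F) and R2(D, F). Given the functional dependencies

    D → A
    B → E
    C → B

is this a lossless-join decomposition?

No

Common attributes: R1 ∩ R2 = {F}.
No dependency enlarges {F}, so (F)⁺ = {F}.
The closure contains neither all of R1 = {A, B, C, E, F} nor all of R2 = {D, F}, so the common attributes are not a superkey of either fragment. The join is lossy.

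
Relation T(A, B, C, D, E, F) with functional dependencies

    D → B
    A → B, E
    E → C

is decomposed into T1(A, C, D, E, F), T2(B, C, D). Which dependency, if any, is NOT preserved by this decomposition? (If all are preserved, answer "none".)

Check A → B, E: no single fragment contains all of {A, B, E}, and the restricted closure of {A} across the fragments never reaches {B, E}.
D → B is preserved.
E → C is preserved.

A → B, E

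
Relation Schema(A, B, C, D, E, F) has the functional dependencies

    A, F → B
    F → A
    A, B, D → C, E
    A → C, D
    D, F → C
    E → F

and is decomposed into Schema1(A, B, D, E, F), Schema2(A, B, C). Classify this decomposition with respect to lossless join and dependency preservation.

lossless and dependency-preserving

Lossless test: (A, B)⁺ = {A, B, C, D, E, F}, which contains all of one fragment — lossless.
Dependency preservation: A, B, D → C, E; A → C, D; D, F → C are not contained in any single fragment, but the restricted closure of each left-hand side across the fragments still reaches the right-hand side; the remaining FDs each lie inside some fragment. All dependencies are preserved.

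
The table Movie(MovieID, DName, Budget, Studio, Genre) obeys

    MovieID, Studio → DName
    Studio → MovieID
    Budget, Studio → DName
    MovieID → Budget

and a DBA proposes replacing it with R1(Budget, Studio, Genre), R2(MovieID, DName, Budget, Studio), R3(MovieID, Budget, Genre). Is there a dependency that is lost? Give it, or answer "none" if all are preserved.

MovieID, Studio → DName lies within R2.
Studio → MovieID lies within R2.
Budget, Studio → DName lies within R2.
MovieID → Budget lies within R2.
Every dependency is enforceable on the fragments, so the decomposition is dependency-preserving.

none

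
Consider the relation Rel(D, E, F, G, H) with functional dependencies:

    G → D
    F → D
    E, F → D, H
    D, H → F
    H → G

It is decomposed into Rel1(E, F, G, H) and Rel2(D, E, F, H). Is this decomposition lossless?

Common attributes: Rel1 ∩ Rel2 = {E, F, H}.
Closure of {E, F, H}: F → D applies, adding D; H → G applies, adding G. So (E, F, H)⁺ = {D, E, F, G, H}.
This closure contains every attribute of Rel1, so Rel1 ∩ Rel2 → Rel1. The join is lossless.

Yes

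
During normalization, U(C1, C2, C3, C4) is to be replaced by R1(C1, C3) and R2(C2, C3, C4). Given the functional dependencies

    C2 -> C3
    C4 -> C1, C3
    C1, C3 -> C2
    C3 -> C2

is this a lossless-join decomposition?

Common attributes: R1 ∩ R2 = {C3}.
Closure of {C3}: C3 → C2 applies, adding C2. So (C3)⁺ = {C2, C3}.
The closure contains neither all of R1 = {C1, C3} nor all of R2 = {C2, C3, C4}, so the common attributes are not a superkey of either fragment. The join is lossy.

No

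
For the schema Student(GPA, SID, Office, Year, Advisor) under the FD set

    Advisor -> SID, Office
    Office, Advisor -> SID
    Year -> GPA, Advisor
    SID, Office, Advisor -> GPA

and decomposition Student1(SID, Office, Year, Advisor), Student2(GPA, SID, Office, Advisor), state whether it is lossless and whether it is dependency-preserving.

Lossless test: (SID, Office, Advisor)⁺ = {GPA, SID, Office, Advisor}, which contains all of one fragment — lossless.
Dependency preservation: Year → GPA, Advisor is not contained in any single fragment, but the restricted closure of its left-hand side across the fragments still reaches the right-hand side; the remaining FDs each lie inside some fragment. All dependencies are preserved.

lossless and dependency-preserving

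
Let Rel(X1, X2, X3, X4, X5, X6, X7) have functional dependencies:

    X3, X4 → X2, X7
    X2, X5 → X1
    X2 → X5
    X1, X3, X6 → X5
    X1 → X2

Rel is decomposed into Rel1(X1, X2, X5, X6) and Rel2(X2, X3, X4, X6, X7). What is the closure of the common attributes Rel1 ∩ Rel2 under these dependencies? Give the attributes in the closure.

X1, X2, X5, X6

Rel1 ∩ Rel2 = {X2, X6}.
X2 → X5 applies, adding X5
X2, X5 → X1 applies, adding X1
Closure: {X1, X2, X5, X6}.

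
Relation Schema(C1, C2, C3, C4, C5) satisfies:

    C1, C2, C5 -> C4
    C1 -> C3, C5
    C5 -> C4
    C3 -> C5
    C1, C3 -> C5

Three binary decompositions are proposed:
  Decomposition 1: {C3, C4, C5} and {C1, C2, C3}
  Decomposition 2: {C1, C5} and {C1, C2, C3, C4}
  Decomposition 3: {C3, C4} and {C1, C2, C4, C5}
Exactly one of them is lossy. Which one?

Decomposition 3

Decomposition 1: common = {C3}, closure = {C3, C4, C5} → lossless.
Decomposition 2: common = {C1}, closure = {C1, C3, C4, C5} → lossless.
Decomposition 3: common = {C4}, closure = {C4} → lossy.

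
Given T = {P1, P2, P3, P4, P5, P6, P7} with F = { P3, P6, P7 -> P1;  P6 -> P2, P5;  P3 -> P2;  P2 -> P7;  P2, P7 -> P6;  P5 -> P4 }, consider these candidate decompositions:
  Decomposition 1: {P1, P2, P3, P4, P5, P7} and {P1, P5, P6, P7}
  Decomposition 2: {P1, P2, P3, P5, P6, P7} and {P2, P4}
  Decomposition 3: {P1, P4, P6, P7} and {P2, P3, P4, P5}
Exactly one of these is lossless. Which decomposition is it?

Decomposition 1: common = {P1, P5, P7}, closure = {P1, P4, P5, P7} → lossy.
Decomposition 2: common = {P2}, closure = {P2, P4, P5, P6, P7} → lossless.
Decomposition 3: common = {P4}, closure = {P4} → lossy.

Decomposition 2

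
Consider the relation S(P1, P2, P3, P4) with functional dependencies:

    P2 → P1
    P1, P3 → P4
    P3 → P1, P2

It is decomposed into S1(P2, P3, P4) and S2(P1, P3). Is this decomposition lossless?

Yes

Common attributes: S1 ∩ S2 = {P3}.
Closure of {P3}: P3 → P1, P2 applies, adding P1, P2; P1, P3 → P4 applies, adding P4. So (P3)⁺ = {P1, P2, P3, P4}.
This closure contains every attribute of S1, so S1 ∩ S2 → S1. The join is lossless.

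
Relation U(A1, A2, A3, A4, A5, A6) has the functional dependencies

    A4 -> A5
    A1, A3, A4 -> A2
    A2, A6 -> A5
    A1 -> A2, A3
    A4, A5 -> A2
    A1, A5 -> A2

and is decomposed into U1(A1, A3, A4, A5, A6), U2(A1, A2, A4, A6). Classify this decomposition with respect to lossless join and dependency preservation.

Lossless test: (A1, A4, A6)⁺ = {A1, A2, A3, A4, A5, A6}, which contains all of one fragment — lossless.
Dependency preservation: the restricted closure of {A2, A6} across the fragments never reaches {A5}, so A2, A6 → A5 cannot be enforced without a join — not preserved.

lossless but not dependency-preserving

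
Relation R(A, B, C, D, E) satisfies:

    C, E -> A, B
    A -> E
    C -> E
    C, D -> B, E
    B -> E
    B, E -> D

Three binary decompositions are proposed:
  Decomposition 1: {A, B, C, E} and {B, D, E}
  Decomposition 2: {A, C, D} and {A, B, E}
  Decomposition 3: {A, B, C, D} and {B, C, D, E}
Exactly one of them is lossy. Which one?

Decomposition 2

Decomposition 1: common = {B, E}, closure = {B, D, E} → lossless.
Decomposition 2: common = {A}, closure = {A, E} → lossy.
Decomposition 3: common = {B, C, D}, closure = {A, B, C, D, E} → lossless.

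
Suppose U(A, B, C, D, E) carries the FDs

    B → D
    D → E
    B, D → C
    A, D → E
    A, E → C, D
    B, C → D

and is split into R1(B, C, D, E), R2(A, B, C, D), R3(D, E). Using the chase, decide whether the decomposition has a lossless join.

Yes

Chase test. Columns are A, B, C, D, E; row i has aⱼ where attribute j ∈ Ri, else bᵢⱼ.
Initial tableau (one row per fragment):
  row 1: b11 a2 a3 a4 a5
  row 2: a1 a2 a3 a4 b25
  row 3: b31 b32 b33 a4 a5
Rows 1 and 2 agree on D; apply D→E and equate their E entries.
Row 2 is now all distinguished symbols — the join is lossless.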